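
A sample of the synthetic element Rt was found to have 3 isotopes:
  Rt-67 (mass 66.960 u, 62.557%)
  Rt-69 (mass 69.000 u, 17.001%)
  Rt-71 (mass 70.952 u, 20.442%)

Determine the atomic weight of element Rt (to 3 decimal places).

68.123 u

The abundance-weighted mean is 0.62557 × 66.960 + 0.17001 × 69.000 + 0.20442 × 70.952
= 41.8882 + 11.7307 + 14.5040 = 68.1229 u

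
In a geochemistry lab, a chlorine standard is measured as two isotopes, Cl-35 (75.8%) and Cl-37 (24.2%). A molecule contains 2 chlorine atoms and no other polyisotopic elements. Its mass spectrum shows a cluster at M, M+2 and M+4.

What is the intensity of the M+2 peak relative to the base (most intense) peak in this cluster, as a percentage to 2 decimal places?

63.85%

(0.758 + 0.242)^2 gives M 0.5746, M+2 0.3669, M+4 0.0586; the largest is M.
P(M) = C(2,0) × 0.758^2 × 0.242^0 = 1 × 0.574564 × 1.0000 = 0.574564 (base)
P(M+2) = C(2,1) × 0.758^1 × 0.242^1 = 2 × 0.7580 × 0.2420 = 0.366872
Relative intensity = 0.366872 / 0.574564 × 100 = 63.85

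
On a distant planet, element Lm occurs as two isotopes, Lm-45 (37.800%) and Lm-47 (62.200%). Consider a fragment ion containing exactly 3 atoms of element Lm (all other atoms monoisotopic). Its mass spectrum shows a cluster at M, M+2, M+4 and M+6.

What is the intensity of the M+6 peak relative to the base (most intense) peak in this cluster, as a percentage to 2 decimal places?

54.85%

Term probabilities: M 0.0540, M+2 0.2666, M+4 0.4387, M+6 0.2406. Base peak = M+4.
P(M+4) = C(3,2) × 0.37800^1 × 0.62200^2 = 3 × 0.3780 × 0.386884 = 0.438726 (base)
P(M+6) = C(3,3) × 0.37800^0 × 0.62200^3 = 1 × 1.0000 × 0.24064185 = 0.240642
Relative intensity = 0.240642 / 0.438726 × 100 = 54.85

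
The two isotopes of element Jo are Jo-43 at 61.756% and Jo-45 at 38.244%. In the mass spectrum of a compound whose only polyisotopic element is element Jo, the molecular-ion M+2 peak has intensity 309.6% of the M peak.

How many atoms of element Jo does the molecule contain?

With n Jo atoms, P(M+2)/P(M) = C(n,1)·p^(n−1)q / p^n = n·q/p = n · 0.38244/0.61756.
n = 3.096 × 0.61756/0.38244 = 5.00 ≈ 5

5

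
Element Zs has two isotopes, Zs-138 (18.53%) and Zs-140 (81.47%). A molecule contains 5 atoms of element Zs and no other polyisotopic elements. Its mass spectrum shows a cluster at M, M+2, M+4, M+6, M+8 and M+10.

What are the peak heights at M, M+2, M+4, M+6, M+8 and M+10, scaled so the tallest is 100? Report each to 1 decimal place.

Each Zs atom is independently Zs-138 (p = 0.1853) or Zs-140 (q = 0.8147); the cluster is the binomial expansion (p + q)^5.
P(M) = 0.1853^5 = 0.000218
P(M+2) = 5 × 0.1853^4 × 0.8147^1 = 0.004803
P(M+4) = 10 × 0.1853^3 × 0.8147^2 = 0.042230
P(M+6) = 10 × 0.1853^2 × 0.8147^3 = 0.185671
P(M+8) = 5 × 0.1853^1 × 0.8147^4 = 0.408165
P(M+10) = 0.8147^5 = 0.358912
The M+8 peak is largest (0.408165); scaling to 100 gives 0.1 : 1.2 : 10.3 : 45.5 : 100.0 : 87.9.

0.1 : 1.2 : 10.3 : 45.5 : 100.0 : 87.9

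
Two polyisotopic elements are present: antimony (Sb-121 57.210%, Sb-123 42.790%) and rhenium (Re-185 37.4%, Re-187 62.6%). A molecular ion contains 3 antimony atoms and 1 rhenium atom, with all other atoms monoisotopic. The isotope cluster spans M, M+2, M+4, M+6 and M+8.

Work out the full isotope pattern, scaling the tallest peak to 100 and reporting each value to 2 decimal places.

Antimony pattern (n=3): 0.18724742 : 0.42015297 : 0.3142518 : 0.07834781
Rhenium pattern (n=1): 0.3740 : 0.6260
Convolve the two distributions (both contribute in 2-u steps):
  M: 0.18724742×0.3740 = 0.070031
  M+2: 0.18724742×0.6260 + 0.42015297×0.3740 = 0.274354
  M+4: 0.42015297×0.6260 + 0.3142518×0.3740 = 0.380546
  M+6: 0.3142518×0.6260 + 0.07834781×0.3740 = 0.226024
  M+8: 0.07834781×0.6260 = 0.049046
Scale to base peak (0.380546) = 100: 18.40 : 72.09 : 100.00 : 59.39 : 12.89

18.40 : 72.09 : 100.00 : 59.39 : 12.89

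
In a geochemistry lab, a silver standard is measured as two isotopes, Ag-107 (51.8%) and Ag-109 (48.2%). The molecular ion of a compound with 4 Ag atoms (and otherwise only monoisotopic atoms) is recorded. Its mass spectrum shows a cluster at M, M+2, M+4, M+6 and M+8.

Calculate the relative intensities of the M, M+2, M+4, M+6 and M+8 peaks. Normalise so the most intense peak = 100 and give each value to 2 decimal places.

The 4 Ag atoms are independent, so intensities follow the terms of (0.518 + 0.482)^4.
P(M) = 0.518^4 = 0.071998
P(M+2) = 4 × 0.518^3 × 0.482^1 = 0.267976
P(M+4) = 6 × 0.518^2 × 0.482^2 = 0.374029
P(M+6) = 4 × 0.518^1 × 0.482^3 = 0.232023
P(M+8) = 0.482^4 = 0.053974
The M+4 peak is largest (0.374029); scaling to 100 gives 19.25 : 71.65 : 100.00 : 62.03 : 14.43.

19.25 : 71.65 : 100.00 : 62.03 : 14.43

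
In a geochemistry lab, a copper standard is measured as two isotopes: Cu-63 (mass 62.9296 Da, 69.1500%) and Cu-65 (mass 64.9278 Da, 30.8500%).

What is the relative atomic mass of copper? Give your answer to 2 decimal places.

63.55 Da

Weight each isotope mass by its fractional abundance: 0.691500 × 62.9296 + 0.308500 × 64.9278
= 43.51582 + 20.03023 = 63.54605 Da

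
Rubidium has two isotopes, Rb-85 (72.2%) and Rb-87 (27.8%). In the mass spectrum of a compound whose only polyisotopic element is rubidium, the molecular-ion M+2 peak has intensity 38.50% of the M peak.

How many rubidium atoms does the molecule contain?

The M+2/M ratio from n Rb atoms is n · q/p = n · 0.278/0.722.
n = 0.3850 × 0.722/0.278 = 1.00 ≈ 1

1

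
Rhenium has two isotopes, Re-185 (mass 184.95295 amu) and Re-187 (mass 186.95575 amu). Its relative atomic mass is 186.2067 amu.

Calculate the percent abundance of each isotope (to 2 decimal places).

Re-185: 37.40%, Re-187: 62.60%

With x = fraction of Re-185 (so Re-187 is 1 − x):
184.95295·x + 186.95575·(1 − x) = 186.2067
(184.95295 − 186.95575)·x = 186.2067 − 186.95575
x = -0.74905 / -2.00280 = 0.37400 → 37.40% Re-185, 62.60% Re-187.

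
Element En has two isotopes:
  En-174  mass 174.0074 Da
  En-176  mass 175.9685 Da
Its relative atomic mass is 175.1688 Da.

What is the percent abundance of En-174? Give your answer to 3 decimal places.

Writing the weighted mean with unknown fraction x of En-174:
174.0074·x + 175.9685·(1 − x) = 175.1688
(174.0074 − 175.9685)·x = 175.1688 − 175.9685
x = -0.7997 / -1.9611 = 0.40778 → 40.778% En-174, 59.222% En-176.

40.778%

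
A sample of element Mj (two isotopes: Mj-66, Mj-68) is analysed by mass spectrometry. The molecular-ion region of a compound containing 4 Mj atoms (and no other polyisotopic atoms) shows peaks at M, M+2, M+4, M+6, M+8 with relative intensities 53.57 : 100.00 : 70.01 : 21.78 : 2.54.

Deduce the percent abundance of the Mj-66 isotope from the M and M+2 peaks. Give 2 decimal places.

Write p for the Mj-66 fraction. I(M+2)/I(M) = [C(4,1)·p^3·(1−p)] / p^4 = 4·(1−p)/p = 100.00/53.57 = 1.8667
(1−p)/p = 1.8667/4 = 0.4667  ⇒  p = 1/(1 + 0.4667) = 0.6818
Mj-66: 68.18%, Mj-68: 31.82%.

68.18%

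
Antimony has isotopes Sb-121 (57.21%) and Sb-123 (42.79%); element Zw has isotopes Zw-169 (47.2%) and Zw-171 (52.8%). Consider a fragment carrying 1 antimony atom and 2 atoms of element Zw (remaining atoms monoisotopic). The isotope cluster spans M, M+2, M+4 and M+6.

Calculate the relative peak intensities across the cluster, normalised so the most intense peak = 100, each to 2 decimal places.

33.50 : 100.00 : 97.97 : 31.35

Antimony pattern (n=1): 0.5721 : 0.4279
Element Zw pattern (n=2): 0.222784 : 0.498432 : 0.278784
Convolve the two distributions (both contribute in 2-u steps):
  M: 0.5721×0.222784 = 0.127455
  M+2: 0.5721×0.498432 + 0.4279×0.222784 = 0.380482
  M+4: 0.5721×0.278784 + 0.4279×0.498432 = 0.372771
  M+6: 0.4279×0.278784 = 0.119292
Scale to base peak (0.380482) = 100: 33.50 : 100.00 : 97.97 : 31.35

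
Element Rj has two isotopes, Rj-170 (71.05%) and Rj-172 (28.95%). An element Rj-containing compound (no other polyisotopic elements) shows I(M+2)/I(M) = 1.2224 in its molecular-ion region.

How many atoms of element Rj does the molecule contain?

The M+2/M ratio from n Rj atoms is n · q/p = n · 0.2895/0.7105.
n = 1.2224 × 0.7105/0.2895 = 3.00 ≈ 3

3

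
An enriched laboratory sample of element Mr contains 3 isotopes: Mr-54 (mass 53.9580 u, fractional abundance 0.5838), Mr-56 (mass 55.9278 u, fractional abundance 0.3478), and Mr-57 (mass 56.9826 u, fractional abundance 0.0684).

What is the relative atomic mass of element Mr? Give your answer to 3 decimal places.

Average mass = Σ (abundance × isotope mass) = 0.5838 × 53.9580 + 0.3478 × 55.9278 + 0.0684 × 56.9826
= 31.50068 + 19.45169 + 3.89761 = 54.84998 u

54.850 u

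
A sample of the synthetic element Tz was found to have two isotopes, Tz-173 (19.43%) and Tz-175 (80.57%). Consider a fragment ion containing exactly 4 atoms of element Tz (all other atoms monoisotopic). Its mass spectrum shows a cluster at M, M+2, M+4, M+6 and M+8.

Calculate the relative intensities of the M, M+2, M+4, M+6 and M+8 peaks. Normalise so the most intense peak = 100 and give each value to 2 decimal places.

The 4 Tz atoms are independent, so intensities follow the terms of (0.1943 + 0.8057)^4.
P(M) = 0.1943^4 = 0.001425
P(M+2) = 4 × 0.1943^3 × 0.8057^1 = 0.023640
P(M+4) = 6 × 0.1943^2 × 0.8057^2 = 0.147043
P(M+6) = 4 × 0.1943^1 × 0.8057^3 = 0.406493
P(M+8) = 0.8057^4 = 0.421399
The M+8 peak is largest (0.421399); scaling to 100 gives 0.34 : 5.61 : 34.89 : 96.46 : 100.00.

0.34 : 5.61 : 34.89 : 96.46 : 100.00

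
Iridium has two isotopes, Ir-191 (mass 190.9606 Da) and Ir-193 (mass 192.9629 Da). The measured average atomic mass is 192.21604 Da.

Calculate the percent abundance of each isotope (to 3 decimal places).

With x = fraction of Ir-191 (so Ir-193 is 1 − x):
190.9606·x + 192.9629·(1 − x) = 192.21604
(190.9606 − 192.9629)·x = 192.21604 − 192.9629
x = -0.74686 / -2.0023 = 0.37300 → 37.300% Ir-191, 62.700% Ir-193.

Ir-191: 37.300%, Ir-193: 62.700%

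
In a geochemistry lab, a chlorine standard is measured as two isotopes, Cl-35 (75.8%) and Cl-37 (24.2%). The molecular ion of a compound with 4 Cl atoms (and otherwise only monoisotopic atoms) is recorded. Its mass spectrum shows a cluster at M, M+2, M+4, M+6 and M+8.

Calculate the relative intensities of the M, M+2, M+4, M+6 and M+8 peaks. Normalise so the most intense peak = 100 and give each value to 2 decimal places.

78.31 : 100.00 : 47.89 : 10.19 : 0.81

Each Cl atom is independently Cl-35 (p = 0.758) or Cl-37 (q = 0.242); the cluster is the binomial expansion (p + q)^4.
P(M) = 0.758^4 = 0.330124
P(M+2) = 4 × 0.758^3 × 0.242^1 = 0.421583
P(M+4) = 6 × 0.758^2 × 0.242^2 = 0.201893
P(M+6) = 4 × 0.758^1 × 0.242^3 = 0.042971
P(M+8) = 0.242^4 = 0.003430
The M+2 peak is largest (0.421583); scaling to 100 gives 78.31 : 100.00 : 47.89 : 10.19 : 0.81.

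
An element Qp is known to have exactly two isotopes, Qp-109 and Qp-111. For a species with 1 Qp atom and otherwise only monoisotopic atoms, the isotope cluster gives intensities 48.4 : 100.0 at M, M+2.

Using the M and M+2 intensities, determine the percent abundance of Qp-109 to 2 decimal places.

32.61%

Write p for the Qp-109 fraction. I(M+2)/I(M) = [C(1,1)·p^0·(1−p)] / p^1 = 1·(1−p)/p = 100.0/48.4 = 2.0661
(1−p)/p = 2.0661/1 = 2.0661  ⇒  p = 1/(1 + 2.0661) = 0.3261
Qp-109: 32.61%, Qp-111: 67.39%.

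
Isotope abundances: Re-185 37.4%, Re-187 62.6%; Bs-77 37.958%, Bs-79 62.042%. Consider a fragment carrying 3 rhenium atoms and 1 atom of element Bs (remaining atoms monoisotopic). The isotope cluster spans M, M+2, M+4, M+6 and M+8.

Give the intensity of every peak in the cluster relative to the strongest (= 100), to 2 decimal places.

Rhenium pattern (n=3): 0.05231362 : 0.26268713 : 0.43968487 : 0.24531438
Element Bs pattern (n=1): 0.37958 : 0.62042
Convolve the two distributions (both contribute in 2-u steps):
  M: 0.05231362×0.37958 = 0.019857
  M+2: 0.05231362×0.62042 + 0.26268713×0.37958 = 0.132167
  M+4: 0.26268713×0.62042 + 0.43968487×0.37958 = 0.329872
  M+6: 0.43968487×0.62042 + 0.24531438×0.37958 = 0.365906
  M+8: 0.24531438×0.62042 = 0.152198
Scale to base peak (0.365906) = 100: 5.43 : 36.12 : 90.15 : 100.00 : 41.59

5.43 : 36.12 : 90.15 : 100.00 : 41.59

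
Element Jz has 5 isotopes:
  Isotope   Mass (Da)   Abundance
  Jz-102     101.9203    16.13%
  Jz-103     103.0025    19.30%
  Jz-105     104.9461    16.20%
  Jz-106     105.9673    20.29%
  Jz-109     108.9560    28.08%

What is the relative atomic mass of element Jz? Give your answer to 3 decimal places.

Average mass = Σ (abundance × isotope mass) = 0.1613 × 101.9203 + 0.1930 × 103.0025 + 0.1620 × 104.9461 + 0.2029 × 105.9673 + 0.2808 × 108.9560
= 16.43974 + 19.87948 + 17.00127 + 21.50077 + 30.59484 = 105.41610 Da

105.416 Da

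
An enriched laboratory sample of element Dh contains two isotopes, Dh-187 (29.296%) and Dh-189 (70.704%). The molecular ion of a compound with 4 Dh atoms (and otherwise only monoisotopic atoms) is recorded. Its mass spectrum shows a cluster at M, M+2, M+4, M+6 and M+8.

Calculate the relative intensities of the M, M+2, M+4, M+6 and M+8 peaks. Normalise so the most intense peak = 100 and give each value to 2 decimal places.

Each Dh atom is independently Dh-187 (p = 0.29296) or Dh-189 (q = 0.70704); the cluster is the binomial expansion (p + q)^4.
P(M) = 0.29296^4 = 0.007366
P(M+2) = 4 × 0.29296^3 × 0.70704^1 = 0.071110
P(M+4) = 6 × 0.29296^2 × 0.70704^2 = 0.257428
P(M+6) = 4 × 0.29296^1 × 0.70704^3 = 0.414191
P(M+8) = 0.70704^4 = 0.249906
The M+6 peak is largest (0.414191); scaling to 100 gives 1.78 : 17.17 : 62.15 : 100.00 : 60.34.

1.78 : 17.17 : 62.15 : 100.00 : 60.34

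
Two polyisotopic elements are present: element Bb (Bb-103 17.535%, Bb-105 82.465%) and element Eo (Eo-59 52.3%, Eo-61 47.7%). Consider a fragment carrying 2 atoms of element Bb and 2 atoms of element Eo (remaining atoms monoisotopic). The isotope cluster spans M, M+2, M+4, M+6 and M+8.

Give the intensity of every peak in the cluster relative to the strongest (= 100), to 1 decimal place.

2.1 : 23.3 : 83.3 : 100.0 : 38.2

Element Bb pattern (n=2): 0.03074762 : 0.28920475 : 0.68004762
Element Eo pattern (n=2): 0.273529 : 0.498942 : 0.227529
Convolve the two distributions (both contribute in 2-u steps):
  M: 0.03074762×0.273529 = 0.008410
  M+2: 0.03074762×0.498942 + 0.28920475×0.273529 = 0.094447
  M+4: 0.03074762×0.227529 + 0.28920475×0.498942 + 0.68004762×0.273529 = 0.337305
  M+6: 0.28920475×0.227529 + 0.68004762×0.498942 = 0.405107
  M+8: 0.68004762×0.227529 = 0.154731
Scale to base peak (0.405107) = 100: 2.1 : 23.3 : 83.3 : 100.0 : 38.2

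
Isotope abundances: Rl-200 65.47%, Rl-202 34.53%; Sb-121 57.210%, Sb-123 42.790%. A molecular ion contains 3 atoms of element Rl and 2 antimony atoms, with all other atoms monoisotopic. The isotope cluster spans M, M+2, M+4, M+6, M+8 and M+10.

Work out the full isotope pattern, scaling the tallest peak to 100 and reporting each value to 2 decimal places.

Element Rl pattern (n=3): 0.28062543 : 0.44401998 : 0.23418375 : 0.04117084
Antimony pattern (n=2): 0.32729841 : 0.48960318 : 0.18309841
Convolve the two distributions (both contribute in 2-u steps):
  M: 0.28062543×0.32729841 = 0.091848
  M+2: 0.28062543×0.48960318 + 0.44401998×0.32729841 = 0.282722
  M+4: 0.28062543×0.18309841 + 0.44401998×0.48960318 + 0.23418375×0.32729841 = 0.345424
  M+6: 0.44401998×0.18309841 + 0.23418375×0.48960318 + 0.04117084×0.32729841 = 0.209432
  M+8: 0.23418375×0.18309841 + 0.04117084×0.48960318 = 0.063036
  M+10: 0.04117084×0.18309841 = 0.007538
Scale to base peak (0.345424) = 100: 26.59 : 81.85 : 100.00 : 60.63 : 18.25 : 2.18

26.59 : 81.85 : 100.00 : 60.63 : 18.25 : 2.18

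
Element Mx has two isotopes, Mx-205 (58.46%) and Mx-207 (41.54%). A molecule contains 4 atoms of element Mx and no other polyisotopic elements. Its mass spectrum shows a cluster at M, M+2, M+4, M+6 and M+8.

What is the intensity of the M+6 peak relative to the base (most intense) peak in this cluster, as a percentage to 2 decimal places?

(0.5846 + 0.4154)^4 gives M 0.1168, M+2 0.3320, M+4 0.3538, M+6 0.1676, M+8 0.0298; the largest is M+4.
P(M+4) = C(4,2) × 0.5846^2 × 0.4154^2 = 6 × 0.34175716 × 0.17255716 = 0.353836 (base)
P(M+6) = C(4,3) × 0.5846^1 × 0.4154^3 = 4 × 0.5846 × 0.07168024 = 0.167617
Relative intensity = 0.167617 / 0.353836 × 100 = 47.37

47.37%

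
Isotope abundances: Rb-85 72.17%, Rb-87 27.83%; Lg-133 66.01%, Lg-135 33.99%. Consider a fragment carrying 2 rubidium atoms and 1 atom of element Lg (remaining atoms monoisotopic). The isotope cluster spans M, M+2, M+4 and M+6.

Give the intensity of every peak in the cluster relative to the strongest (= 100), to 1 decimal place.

Rubidium pattern (n=2): 0.52085089 : 0.40169822 : 0.07745089
Element Lg pattern (n=1): 0.6601 : 0.3399
Convolve the two distributions (both contribute in 2-u steps):
  M: 0.52085089×0.6601 = 0.343814
  M+2: 0.52085089×0.3399 + 0.40169822×0.6601 = 0.442198
  M+4: 0.40169822×0.3399 + 0.07745089×0.6601 = 0.187663
  M+6: 0.07745089×0.3399 = 0.026326
Scale to base peak (0.442198) = 100: 77.8 : 100.0 : 42.4 : 6.0

77.8 : 100.0 : 42.4 : 6.0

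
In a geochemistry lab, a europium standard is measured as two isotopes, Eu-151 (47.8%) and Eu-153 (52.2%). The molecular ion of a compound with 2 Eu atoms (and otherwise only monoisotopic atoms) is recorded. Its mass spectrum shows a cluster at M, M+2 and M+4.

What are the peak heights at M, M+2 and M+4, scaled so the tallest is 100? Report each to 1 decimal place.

45.8 : 100.0 : 54.6

Expanding (0.478 + 0.522)^2:
P(M) = 0.478^2 = 0.228484
P(M+2) = 2 × 0.478^1 × 0.522^1 = 0.499032
P(M+4) = 0.522^2 = 0.272484
The M+2 peak is largest (0.499032); scaling to 100 gives 45.8 : 100.0 : 54.6.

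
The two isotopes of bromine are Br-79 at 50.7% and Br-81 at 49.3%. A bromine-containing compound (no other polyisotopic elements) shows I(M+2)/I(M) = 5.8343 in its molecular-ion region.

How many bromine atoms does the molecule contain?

6

The M+2/M ratio from n Br atoms is n · q/p = n · 0.493/0.507.
n = 5.8343 × 0.507/0.493 = 6.00 ≈ 6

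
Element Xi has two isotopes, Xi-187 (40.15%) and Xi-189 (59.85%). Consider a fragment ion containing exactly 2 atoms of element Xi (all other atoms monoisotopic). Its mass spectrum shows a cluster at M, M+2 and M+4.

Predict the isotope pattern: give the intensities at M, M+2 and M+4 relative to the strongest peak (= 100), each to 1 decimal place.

Expanding (0.4015 + 0.5985)^2:
P(M) = 0.4015^2 = 0.161202
P(M+2) = 2 × 0.4015^1 × 0.5985^1 = 0.480596
P(M+4) = 0.5985^2 = 0.358202
The M+2 peak is largest (0.480596); scaling to 100 gives 33.5 : 100.0 : 74.5.

33.5 : 100.0 : 74.5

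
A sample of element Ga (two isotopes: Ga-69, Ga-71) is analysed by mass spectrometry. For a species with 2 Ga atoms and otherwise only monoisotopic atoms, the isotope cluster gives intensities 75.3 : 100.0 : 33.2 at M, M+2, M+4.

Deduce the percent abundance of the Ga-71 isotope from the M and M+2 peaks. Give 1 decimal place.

39.9%

Write p for the Ga-69 fraction. I(M+2)/I(M) = [C(2,1)·p^1·(1−p)] / p^2 = 2·(1−p)/p = 100.0/75.3 = 1.3280
(1−p)/p = 1.3280/2 = 0.6640  ⇒  p = 1/(1 + 0.6640) = 0.6010
Ga-69: 60.1%, Ga-71: 39.9%.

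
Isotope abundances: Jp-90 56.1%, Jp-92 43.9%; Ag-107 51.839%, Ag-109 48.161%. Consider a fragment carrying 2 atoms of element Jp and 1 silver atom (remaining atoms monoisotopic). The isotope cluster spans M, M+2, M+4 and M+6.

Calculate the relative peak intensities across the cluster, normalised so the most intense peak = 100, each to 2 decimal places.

Element Jp pattern (n=2): 0.314721 : 0.492558 : 0.192721
Silver pattern (n=1): 0.51839 : 0.48161
Convolve the two distributions (both contribute in 2-u steps):
  M: 0.314721×0.51839 = 0.163148
  M+2: 0.314721×0.48161 + 0.492558×0.51839 = 0.406910
  M+4: 0.492558×0.48161 + 0.192721×0.51839 = 0.337125
  M+6: 0.192721×0.48161 = 0.092816
Scale to base peak (0.406910) = 100: 40.09 : 100.00 : 82.85 : 22.81

40.09 : 100.00 : 82.85 : 22.81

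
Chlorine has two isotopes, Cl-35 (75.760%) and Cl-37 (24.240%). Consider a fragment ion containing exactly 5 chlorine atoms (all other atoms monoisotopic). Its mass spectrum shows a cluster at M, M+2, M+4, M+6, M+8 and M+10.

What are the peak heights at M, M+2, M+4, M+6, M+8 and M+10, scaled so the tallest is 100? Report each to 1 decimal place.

Expanding (0.75760 + 0.24240)^5:
P(M) = 0.75760^5 = 0.249574
P(M+2) = 5 × 0.75760^4 × 0.24240^1 = 0.399266
P(M+4) = 10 × 0.75760^3 × 0.24240^2 = 0.255497
P(M+6) = 10 × 0.75760^2 × 0.24240^3 = 0.081748
P(M+8) = 5 × 0.75760^1 × 0.24240^4 = 0.013078
P(M+10) = 0.24240^5 = 0.000837
The M+2 peak is largest (0.399266); scaling to 100 gives 62.5 : 100.0 : 64.0 : 20.5 : 3.3 : 0.2.

62.5 : 100.0 : 64.0 : 20.5 : 3.3 : 0.2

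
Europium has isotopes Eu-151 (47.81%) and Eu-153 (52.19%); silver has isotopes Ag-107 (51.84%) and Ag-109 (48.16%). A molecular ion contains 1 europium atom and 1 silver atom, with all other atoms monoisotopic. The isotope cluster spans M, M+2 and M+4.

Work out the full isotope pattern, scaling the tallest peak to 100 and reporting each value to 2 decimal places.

49.49 : 100.00 : 50.19

Europium pattern (n=1): 0.4781 : 0.5219
Silver pattern (n=1): 0.5184 : 0.4816
Convolve the two distributions (both contribute in 2-u steps):
  M: 0.4781×0.5184 = 0.247847
  M+2: 0.4781×0.4816 + 0.5219×0.5184 = 0.500806
  M+4: 0.5219×0.4816 = 0.251347
Scale to base peak (0.500806) = 100: 49.49 : 100.00 : 50.19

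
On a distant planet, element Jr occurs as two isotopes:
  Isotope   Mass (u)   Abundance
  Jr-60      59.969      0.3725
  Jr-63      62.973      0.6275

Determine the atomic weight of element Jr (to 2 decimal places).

61.85 u

Average mass = Σ (abundance × isotope mass) = 0.3725 × 59.969 + 0.6275 × 62.973
= 22.3385 + 39.5156 = 61.8541 u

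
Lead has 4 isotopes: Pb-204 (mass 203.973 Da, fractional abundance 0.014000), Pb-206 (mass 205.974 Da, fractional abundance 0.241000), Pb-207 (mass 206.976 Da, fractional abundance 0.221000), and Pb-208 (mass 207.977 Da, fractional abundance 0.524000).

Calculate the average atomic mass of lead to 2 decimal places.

207.22 Da

The abundance-weighted mean is 0.014000 × 203.973 + 0.241000 × 205.974 + 0.221000 × 206.976 + 0.524000 × 207.977
= 2.8556 + 49.6397 + 45.7417 + 108.9799 = 207.2169 Da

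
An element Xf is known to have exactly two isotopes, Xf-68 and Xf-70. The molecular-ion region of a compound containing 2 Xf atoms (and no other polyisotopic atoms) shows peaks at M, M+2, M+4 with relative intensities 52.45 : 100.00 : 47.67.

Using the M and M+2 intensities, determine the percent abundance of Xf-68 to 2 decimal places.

If p is the fraction of Xf that is Xf-68, then I(M+2)/I(M) = [C(2,1)·p^1·(1−p)] / p^2 = 2·(1−p)/p = 100.00/52.45 = 1.9066
(1−p)/p = 1.9066/2 = 0.9533  ⇒  p = 1/(1 + 0.9533) = 0.5120
Xf-68: 51.20%, Xf-70: 48.80%.

51.20%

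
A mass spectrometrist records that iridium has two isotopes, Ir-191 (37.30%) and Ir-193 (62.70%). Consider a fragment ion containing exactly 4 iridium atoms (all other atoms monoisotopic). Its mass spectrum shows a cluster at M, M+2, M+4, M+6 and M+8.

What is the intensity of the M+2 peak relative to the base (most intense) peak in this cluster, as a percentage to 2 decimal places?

35.39%

Binomial terms of (0.3730 + 0.6270)^4: M 0.0194, M+2 0.1302, M+4 0.3282, M+6 0.3678, M+8 0.1546 → M+6 is the base peak.
P(M+6) = C(4,3) × 0.3730^1 × 0.6270^3 = 4 × 0.3730 × 0.24649188 = 0.367766 (base)
P(M+2) = C(4,1) × 0.3730^3 × 0.6270^1 = 4 × 0.05189512 × 0.6270 = 0.130153
Relative intensity = 0.130153 / 0.367766 × 100 = 35.39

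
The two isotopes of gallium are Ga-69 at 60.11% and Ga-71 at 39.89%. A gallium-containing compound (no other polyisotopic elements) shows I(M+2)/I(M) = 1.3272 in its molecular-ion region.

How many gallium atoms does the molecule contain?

The M+2/M ratio from n Ga atoms is n · q/p = n · 0.3989/0.6011.
n = 1.3272 × 0.6011/0.3989 = 2.00 ≈ 2

2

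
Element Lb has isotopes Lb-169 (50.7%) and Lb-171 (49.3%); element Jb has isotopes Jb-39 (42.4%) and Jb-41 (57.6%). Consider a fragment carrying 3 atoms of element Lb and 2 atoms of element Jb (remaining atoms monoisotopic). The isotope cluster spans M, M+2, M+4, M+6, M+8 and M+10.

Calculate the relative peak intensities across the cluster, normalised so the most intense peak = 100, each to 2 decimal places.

7.14 : 40.22 : 89.99 : 100.00 : 55.20 : 12.11

Element Lb pattern (n=3): 0.13032384 : 0.38017547 : 0.36967753 : 0.11982316
Element Jb pattern (n=2): 0.179776 : 0.488448 : 0.331776
Convolve the two distributions (both contribute in 2-u steps):
  M: 0.13032384×0.179776 = 0.023429
  M+2: 0.13032384×0.488448 + 0.38017547×0.179776 = 0.132003
  M+4: 0.13032384×0.331776 + 0.38017547×0.488448 + 0.36967753×0.179776 = 0.295393
  M+6: 0.38017547×0.331776 + 0.36967753×0.488448 + 0.11982316×0.179776 = 0.328243
  M+8: 0.36967753×0.331776 + 0.11982316×0.488448 = 0.181178
  M+10: 0.11982316×0.331776 = 0.039754
Scale to base peak (0.328243) = 100: 7.14 : 40.22 : 89.99 : 100.00 : 55.20 : 12.11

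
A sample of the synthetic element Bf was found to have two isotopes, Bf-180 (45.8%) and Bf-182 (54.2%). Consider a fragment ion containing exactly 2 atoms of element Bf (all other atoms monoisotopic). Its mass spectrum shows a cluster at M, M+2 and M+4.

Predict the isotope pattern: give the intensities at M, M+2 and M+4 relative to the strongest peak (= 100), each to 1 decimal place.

42.3 : 100.0 : 59.2

Each Bf atom is independently Bf-180 (p = 0.458) or Bf-182 (q = 0.542); the cluster is the binomial expansion (p + q)^2.
P(M) = 0.458^2 = 0.209764
P(M+2) = 2 × 0.458^1 × 0.542^1 = 0.496472
P(M+4) = 0.542^2 = 0.293764
The M+2 peak is largest (0.496472); scaling to 100 gives 42.3 : 100.0 : 59.2.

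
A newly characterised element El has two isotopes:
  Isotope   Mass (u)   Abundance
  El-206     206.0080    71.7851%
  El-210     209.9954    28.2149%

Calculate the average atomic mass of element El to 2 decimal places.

Weight each isotope mass by its fractional abundance: 0.717851 × 206.0080 + 0.282149 × 209.9954
= 147.88305 + 59.24999 = 207.13304 u

207.13 u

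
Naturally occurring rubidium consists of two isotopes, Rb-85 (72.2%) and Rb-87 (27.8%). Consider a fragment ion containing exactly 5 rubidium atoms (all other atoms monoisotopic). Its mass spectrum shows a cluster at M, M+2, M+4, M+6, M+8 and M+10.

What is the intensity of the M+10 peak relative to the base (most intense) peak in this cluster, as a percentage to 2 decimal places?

Binomial terms of (0.722 + 0.278)^5: M 0.1962, M+2 0.3777, M+4 0.2909, M+6 0.1120, M+8 0.0216, M+10 0.0017 → M+2 is the base peak.
P(M+2) = C(5,1) × 0.722^4 × 0.278^1 = 5 × 0.27173701 × 0.2780 = 0.377714 (base)
P(M+10) = C(5,5) × 0.722^0 × 0.278^5 = 1 × 1.0000 × 0.00166044 = 0.001660
Relative intensity = 0.001660 / 0.377714 × 100 = 0.44

0.44%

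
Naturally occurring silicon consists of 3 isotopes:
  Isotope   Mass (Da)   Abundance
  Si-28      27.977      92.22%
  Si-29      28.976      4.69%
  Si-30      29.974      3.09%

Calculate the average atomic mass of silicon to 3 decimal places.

28.086 Da

Weight each isotope mass by its fractional abundance: 0.9222 × 27.977 + 0.0469 × 28.976 + 0.0309 × 29.974
= 25.8004 + 1.3590 + 0.9262 = 28.0856 Da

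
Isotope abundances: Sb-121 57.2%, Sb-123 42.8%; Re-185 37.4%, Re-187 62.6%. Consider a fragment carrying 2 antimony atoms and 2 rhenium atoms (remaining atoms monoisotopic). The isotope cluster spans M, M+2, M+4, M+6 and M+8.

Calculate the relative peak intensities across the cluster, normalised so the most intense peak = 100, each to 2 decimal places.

11.95 : 57.87 : 100.00 : 72.47 : 18.74

Antimony pattern (n=2): 0.327184 : 0.489632 : 0.183184
Rhenium pattern (n=2): 0.139876 : 0.468248 : 0.391876
Convolve the two distributions (both contribute in 2-u steps):
  M: 0.327184×0.139876 = 0.045765
  M+2: 0.327184×0.468248 + 0.489632×0.139876 = 0.221691
  M+4: 0.327184×0.391876 + 0.489632×0.468248 + 0.183184×0.139876 = 0.383108
  M+6: 0.489632×0.391876 + 0.183184×0.468248 = 0.277651
  M+8: 0.183184×0.391876 = 0.071785
Scale to base peak (0.383108) = 100: 11.95 : 57.87 : 100.00 : 72.47 : 18.74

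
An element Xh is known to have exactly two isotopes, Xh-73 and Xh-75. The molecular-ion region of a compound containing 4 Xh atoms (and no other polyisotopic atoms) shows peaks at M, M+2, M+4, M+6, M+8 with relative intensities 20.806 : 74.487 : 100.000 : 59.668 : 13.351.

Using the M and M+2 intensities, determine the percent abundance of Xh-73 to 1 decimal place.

Let p = fractional abundance of Xh-73. I(M+2)/I(M) = [C(4,1)·p^3·(1−p)] / p^4 = 4·(1−p)/p = 74.487/20.806 = 3.5801
(1−p)/p = 3.5801/4 = 0.8950  ⇒  p = 1/(1 + 0.8950) = 0.5277
Xh-73: 52.8%, Xh-75: 47.2%.

52.8%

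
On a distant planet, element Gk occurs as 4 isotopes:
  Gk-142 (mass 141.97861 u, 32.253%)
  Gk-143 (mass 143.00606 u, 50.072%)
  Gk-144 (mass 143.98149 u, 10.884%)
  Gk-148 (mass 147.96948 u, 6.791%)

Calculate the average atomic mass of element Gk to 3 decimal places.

Average mass = Σ (abundance × isotope mass) = 0.32253 × 141.97861 + 0.50072 × 143.00606 + 0.10884 × 143.98149 + 0.06791 × 147.96948
= 45.792361 + 71.605994 + 15.670945 + 10.048607 = 143.117907 u

143.118 u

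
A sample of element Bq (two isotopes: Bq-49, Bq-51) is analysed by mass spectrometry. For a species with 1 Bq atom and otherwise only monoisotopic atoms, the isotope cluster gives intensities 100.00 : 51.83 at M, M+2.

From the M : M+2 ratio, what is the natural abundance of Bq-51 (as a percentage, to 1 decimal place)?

34.1%

Let p = fractional abundance of Bq-49. I(M+2)/I(M) = [C(1,1)·p^0·(1−p)] / p^1 = 1·(1−p)/p = 51.83/100.00 = 0.5183
(1−p)/p = 0.5183/1 = 0.5183  ⇒  p = 1/(1 + 0.5183) = 0.6586
Bq-49: 65.9%, Bq-51: 34.1%.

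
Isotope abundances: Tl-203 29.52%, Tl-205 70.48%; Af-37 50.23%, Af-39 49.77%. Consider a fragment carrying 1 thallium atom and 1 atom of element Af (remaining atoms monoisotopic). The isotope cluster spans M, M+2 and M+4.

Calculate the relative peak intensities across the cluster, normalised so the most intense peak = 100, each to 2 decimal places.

Thallium pattern (n=1): 0.2952 : 0.7048
Element Af pattern (n=1): 0.5023 : 0.4977
Convolve the two distributions (both contribute in 2-u steps):
  M: 0.2952×0.5023 = 0.148279
  M+2: 0.2952×0.4977 + 0.7048×0.5023 = 0.500942
  M+4: 0.7048×0.4977 = 0.350779
Scale to base peak (0.500942) = 100: 29.60 : 100.00 : 70.02

29.60 : 100.00 : 70.02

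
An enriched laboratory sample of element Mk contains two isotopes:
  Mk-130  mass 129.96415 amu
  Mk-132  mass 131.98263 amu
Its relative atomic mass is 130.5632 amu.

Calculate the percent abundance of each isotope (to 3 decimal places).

Mk-130: 70.322%, Mk-132: 29.678%

Writing the weighted mean with unknown fraction x of Mk-130:
129.96415·x + 131.98263·(1 − x) = 130.5632
(129.96415 − 131.98263)·x = 130.5632 − 131.98263
x = -1.41943 / -2.01848 = 0.70322 → 70.322% Mk-130, 29.678% Mk-132.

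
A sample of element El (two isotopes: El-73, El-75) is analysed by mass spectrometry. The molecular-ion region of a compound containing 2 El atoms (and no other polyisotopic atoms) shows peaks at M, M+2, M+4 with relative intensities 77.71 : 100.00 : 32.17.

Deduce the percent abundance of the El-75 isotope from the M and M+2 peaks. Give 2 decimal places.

If p is the fraction of El that is El-73, then I(M+2)/I(M) = [C(2,1)·p^1·(1−p)] / p^2 = 2·(1−p)/p = 100.00/77.71 = 1.2868
(1−p)/p = 1.2868/2 = 0.6434  ⇒  p = 1/(1 + 0.6434) = 0.6085
El-73: 60.85%, El-75: 39.15%.

39.15%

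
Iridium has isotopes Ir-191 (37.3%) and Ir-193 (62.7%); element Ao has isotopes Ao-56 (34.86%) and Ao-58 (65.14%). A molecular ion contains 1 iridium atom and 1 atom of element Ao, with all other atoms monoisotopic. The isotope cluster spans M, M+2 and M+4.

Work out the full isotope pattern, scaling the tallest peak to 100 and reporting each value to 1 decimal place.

28.2 : 100.0 : 88.5

Iridium pattern (n=1): 0.3730 : 0.6270
Element Ao pattern (n=1): 0.3486 : 0.6514
Convolve the two distributions (both contribute in 2-u steps):
  M: 0.3730×0.3486 = 0.130028
  M+2: 0.3730×0.6514 + 0.6270×0.3486 = 0.461544
  M+4: 0.6270×0.6514 = 0.408428
Scale to base peak (0.461544) = 100: 28.2 : 100.0 : 88.5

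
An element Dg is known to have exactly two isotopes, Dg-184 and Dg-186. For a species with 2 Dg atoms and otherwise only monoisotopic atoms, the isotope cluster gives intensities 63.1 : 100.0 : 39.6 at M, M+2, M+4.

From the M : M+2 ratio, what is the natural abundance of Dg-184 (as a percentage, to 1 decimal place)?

If p is the fraction of Dg that is Dg-184, then I(M+2)/I(M) = [C(2,1)·p^1·(1−p)] / p^2 = 2·(1−p)/p = 100.0/63.1 = 1.5848
(1−p)/p = 1.5848/2 = 0.7924  ⇒  p = 1/(1 + 0.7924) = 0.5579
Dg-184: 55.8%, Dg-186: 44.2%.

55.8%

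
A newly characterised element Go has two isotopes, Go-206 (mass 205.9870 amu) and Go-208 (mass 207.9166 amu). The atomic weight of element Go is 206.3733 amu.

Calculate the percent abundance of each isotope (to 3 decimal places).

Let x be the fractional abundance of Go-206; then Go-208 has abundance 1 − x.
205.9870·x + 207.9166·(1 − x) = 206.3733
(205.9870 − 207.9166)·x = 206.3733 − 207.9166
x = -1.5433 / -1.9296 = 0.79980 → 79.980% Go-206, 20.020% Go-208.

Go-206: 79.980%, Go-208: 20.020%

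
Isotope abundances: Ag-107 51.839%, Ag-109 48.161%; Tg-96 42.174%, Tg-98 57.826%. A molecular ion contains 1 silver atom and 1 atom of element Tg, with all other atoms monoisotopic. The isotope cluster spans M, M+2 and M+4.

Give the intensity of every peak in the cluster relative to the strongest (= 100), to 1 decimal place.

43.5 : 100.0 : 55.4

Silver pattern (n=1): 0.51839 : 0.48161
Element Tg pattern (n=1): 0.42174 : 0.57826
Convolve the two distributions (both contribute in 2-u steps):
  M: 0.51839×0.42174 = 0.218626
  M+2: 0.51839×0.57826 + 0.48161×0.42174 = 0.502878
  M+4: 0.48161×0.57826 = 0.278496
Scale to base peak (0.502878) = 100: 43.5 : 100.0 : 55.4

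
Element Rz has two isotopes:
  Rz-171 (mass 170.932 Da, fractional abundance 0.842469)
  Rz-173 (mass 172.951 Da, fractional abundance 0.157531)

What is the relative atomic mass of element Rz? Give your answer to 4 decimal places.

171.2501 Da

Average mass = Σ (abundance × isotope mass) = 0.842469 × 170.932 + 0.157531 × 172.951
= 144.00491 + 27.24514 = 171.25005 Da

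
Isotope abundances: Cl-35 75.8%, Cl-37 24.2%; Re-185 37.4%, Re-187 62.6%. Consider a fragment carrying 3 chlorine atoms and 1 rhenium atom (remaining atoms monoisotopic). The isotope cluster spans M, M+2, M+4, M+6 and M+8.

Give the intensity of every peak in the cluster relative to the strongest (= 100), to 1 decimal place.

Chlorine pattern (n=3): 0.43551951 : 0.41713346 : 0.13317454 : 0.01417249
Rhenium pattern (n=1): 0.3740 : 0.6260
Convolve the two distributions (both contribute in 2-u steps):
  M: 0.43551951×0.3740 = 0.162884
  M+2: 0.43551951×0.6260 + 0.41713346×0.3740 = 0.428643
  M+4: 0.41713346×0.6260 + 0.13317454×0.3740 = 0.310933
  M+6: 0.13317454×0.6260 + 0.01417249×0.3740 = 0.088668
  M+8: 0.01417249×0.6260 = 0.008872
Scale to base peak (0.428643) = 100: 38.0 : 100.0 : 72.5 : 20.7 : 2.1

38.0 : 100.0 : 72.5 : 20.7 : 2.1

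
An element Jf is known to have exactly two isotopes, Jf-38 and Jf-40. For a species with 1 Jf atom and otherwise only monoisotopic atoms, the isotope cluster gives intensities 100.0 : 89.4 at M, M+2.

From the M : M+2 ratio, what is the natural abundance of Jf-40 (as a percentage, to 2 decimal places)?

Write p for the Jf-38 fraction. I(M+2)/I(M) = [C(1,1)·p^0·(1−p)] / p^1 = 1·(1−p)/p = 89.4/100.0 = 0.8940
(1−p)/p = 0.8940/1 = 0.8940  ⇒  p = 1/(1 + 0.8940) = 0.5280
Jf-38: 52.80%, Jf-40: 47.20%.

47.20%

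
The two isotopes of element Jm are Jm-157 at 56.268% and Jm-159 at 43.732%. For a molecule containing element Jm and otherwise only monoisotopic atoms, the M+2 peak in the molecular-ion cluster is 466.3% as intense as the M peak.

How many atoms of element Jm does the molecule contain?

For n independent Jm atoms, I(M+2)/I(M) = n · (abundance Jm-159) / (abundance Jm-157) = n · 0.43732/0.56268.
n = 4.663 × 0.56268/0.43732 = 6.00 ≈ 6

6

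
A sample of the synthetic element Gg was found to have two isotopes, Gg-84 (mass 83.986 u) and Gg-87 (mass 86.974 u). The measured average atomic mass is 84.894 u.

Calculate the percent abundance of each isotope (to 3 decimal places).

Gg-84: 69.612%, Gg-87: 30.388%

With x = fraction of Gg-84 (so Gg-87 is 1 − x):
83.986·x + 86.974·(1 − x) = 84.894
(83.986 − 86.974)·x = 84.894 − 86.974
x = -2.080 / -2.988 = 0.69612 → 69.612% Gg-84, 30.388% Gg-87.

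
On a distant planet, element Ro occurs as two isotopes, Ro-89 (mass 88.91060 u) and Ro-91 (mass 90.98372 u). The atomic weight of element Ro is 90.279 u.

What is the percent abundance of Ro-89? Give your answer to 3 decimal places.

33.993%

Writing the weighted mean with unknown fraction x of Ro-89:
88.91060·x + 90.98372·(1 − x) = 90.279
(88.91060 − 90.98372)·x = 90.279 − 90.98372
x = -0.70472 / -2.07312 = 0.33993 → 33.993% Ro-89, 66.007% Ro-91.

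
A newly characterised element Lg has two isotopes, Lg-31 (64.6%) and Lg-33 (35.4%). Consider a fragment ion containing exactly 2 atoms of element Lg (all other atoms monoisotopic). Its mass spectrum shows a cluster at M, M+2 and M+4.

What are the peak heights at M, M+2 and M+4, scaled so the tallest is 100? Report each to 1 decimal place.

91.2 : 100.0 : 27.4

Each Lg atom is independently Lg-31 (p = 0.646) or Lg-33 (q = 0.354); the cluster is the binomial expansion (p + q)^2.
P(M) = 0.646^2 = 0.417316
P(M+2) = 2 × 0.646^1 × 0.354^1 = 0.457368
P(M+4) = 0.354^2 = 0.125316
The M+2 peak is largest (0.457368); scaling to 100 gives 91.2 : 100.0 : 27.4.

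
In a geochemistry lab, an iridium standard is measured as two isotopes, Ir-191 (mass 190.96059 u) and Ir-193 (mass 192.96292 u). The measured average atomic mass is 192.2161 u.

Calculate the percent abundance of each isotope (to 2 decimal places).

Ir-191: 37.30%, Ir-193: 62.70%

Writing the weighted mean with unknown fraction x of Ir-191:
190.96059·x + 192.96292·(1 − x) = 192.2161
(190.96059 − 192.96292)·x = 192.2161 − 192.96292
x = -0.74682 / -2.00233 = 0.37298 → 37.30% Ir-191, 62.70% Ir-193.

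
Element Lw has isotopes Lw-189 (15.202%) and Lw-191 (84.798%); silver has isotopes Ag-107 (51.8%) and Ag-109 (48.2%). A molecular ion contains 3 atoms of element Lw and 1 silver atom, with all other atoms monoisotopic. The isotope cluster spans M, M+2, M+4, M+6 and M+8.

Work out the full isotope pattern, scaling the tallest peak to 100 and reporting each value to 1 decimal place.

Element Lw pattern (n=3): 0.00351319 : 0.05879066 : 0.3279391 : 0.60975705
Silver pattern (n=1): 0.5180 : 0.4820
Convolve the two distributions (both contribute in 2-u steps):
  M: 0.00351319×0.5180 = 0.001820
  M+2: 0.00351319×0.4820 + 0.05879066×0.5180 = 0.032147
  M+4: 0.05879066×0.4820 + 0.3279391×0.5180 = 0.198210
  M+6: 0.3279391×0.4820 + 0.60975705×0.5180 = 0.473921
  M+8: 0.60975705×0.4820 = 0.293903
Scale to base peak (0.473921) = 100: 0.4 : 6.8 : 41.8 : 100.0 : 62.0

0.4 : 6.8 : 41.8 : 100.0 : 62.0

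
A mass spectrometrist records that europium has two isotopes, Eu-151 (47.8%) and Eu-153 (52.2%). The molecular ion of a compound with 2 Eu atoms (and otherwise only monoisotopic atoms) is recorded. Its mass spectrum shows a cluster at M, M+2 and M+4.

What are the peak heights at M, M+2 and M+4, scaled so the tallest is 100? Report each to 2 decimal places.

The 2 Eu atoms are independent, so intensities follow the terms of (0.478 + 0.522)^2.
P(M) = 0.478^2 = 0.228484
P(M+2) = 2 × 0.478^1 × 0.522^1 = 0.499032
P(M+4) = 0.522^2 = 0.272484
The M+2 peak is largest (0.499032); scaling to 100 gives 45.79 : 100.00 : 54.60.

45.79 : 100.00 : 54.60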